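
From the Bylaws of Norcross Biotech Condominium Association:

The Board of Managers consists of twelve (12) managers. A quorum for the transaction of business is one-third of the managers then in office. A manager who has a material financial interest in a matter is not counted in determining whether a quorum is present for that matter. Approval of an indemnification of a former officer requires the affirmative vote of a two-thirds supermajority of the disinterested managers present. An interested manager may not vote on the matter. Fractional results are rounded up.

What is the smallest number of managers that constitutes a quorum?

4

1/3 of 12 = 4.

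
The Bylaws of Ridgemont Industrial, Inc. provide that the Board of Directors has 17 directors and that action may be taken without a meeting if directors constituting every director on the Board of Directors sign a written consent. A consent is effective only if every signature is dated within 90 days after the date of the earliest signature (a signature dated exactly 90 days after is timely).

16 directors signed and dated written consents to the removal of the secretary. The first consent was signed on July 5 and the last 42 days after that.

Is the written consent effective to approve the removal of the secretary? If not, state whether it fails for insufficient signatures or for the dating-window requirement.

Signatures required: all of 17 — unanimous means all 17, so 17 needed; 16 signed. Insufficient.
Dating window: the latest signature is 42 days after the earliest; the limit is 90 days. Within the window.

Not effective — insufficient signatures.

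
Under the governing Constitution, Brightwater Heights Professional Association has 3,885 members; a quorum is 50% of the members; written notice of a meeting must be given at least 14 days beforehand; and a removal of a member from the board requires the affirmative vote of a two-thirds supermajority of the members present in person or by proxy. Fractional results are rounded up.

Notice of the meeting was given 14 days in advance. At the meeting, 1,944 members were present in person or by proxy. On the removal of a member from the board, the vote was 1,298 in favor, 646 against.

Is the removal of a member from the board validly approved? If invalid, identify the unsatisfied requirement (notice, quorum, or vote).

Valid — all requirements satisfied.

Notice: 14 days given; 14 required. Satisfied.
Quorum: 50% of 3,885 = 1,942.50, rounded up to 1,943; 1,944 present. Satisfied.
Vote: requires two-thirds of those present (1,944); 2/3 of 1944 = 1296, so 1,296 needed; 1,298 in favor. Satisfied.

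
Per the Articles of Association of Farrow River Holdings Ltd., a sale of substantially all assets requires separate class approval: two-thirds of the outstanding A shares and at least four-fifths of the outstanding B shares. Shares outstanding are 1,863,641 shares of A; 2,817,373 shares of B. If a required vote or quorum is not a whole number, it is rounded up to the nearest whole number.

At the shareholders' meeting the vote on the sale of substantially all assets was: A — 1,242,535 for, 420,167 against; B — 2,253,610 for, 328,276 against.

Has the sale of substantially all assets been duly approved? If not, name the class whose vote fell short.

Not approved — the B shares did not give the required vote.

A: 2/3 of 1863641 = 1242427.33, rounded up to 1242428; 1,242,428 required, 1,242,535 in favor — approved.
B: 4/5 of 2817373 = 2253898.40, rounded up to 2253899; 2,253,899 required, 2,253,610 in favor — not approved.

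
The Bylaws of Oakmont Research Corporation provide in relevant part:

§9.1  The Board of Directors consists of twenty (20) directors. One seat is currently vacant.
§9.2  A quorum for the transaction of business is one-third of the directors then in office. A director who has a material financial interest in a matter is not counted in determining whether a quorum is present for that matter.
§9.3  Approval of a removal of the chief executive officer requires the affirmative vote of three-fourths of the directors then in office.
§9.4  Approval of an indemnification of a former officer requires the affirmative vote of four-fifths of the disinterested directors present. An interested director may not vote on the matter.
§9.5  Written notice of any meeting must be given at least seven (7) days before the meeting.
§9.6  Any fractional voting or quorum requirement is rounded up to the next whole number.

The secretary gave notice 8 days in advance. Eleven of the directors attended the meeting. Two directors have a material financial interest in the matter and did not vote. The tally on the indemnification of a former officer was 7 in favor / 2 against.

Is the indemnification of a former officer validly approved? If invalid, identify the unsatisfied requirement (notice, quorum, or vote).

Invalid — vote requirement not satisfied.

Notice: 8 days given; 7 required (8 ≥ 7). Satisfied.
Quorum: 11 present, but the 2 interested directors do not count, leaving 9. Quorum is 7. Satisfied.
Vote: the indemnification of a former officer requires four-fifths of the disinterested directors present (11 − 2 = 9). 4/5 of 9 = 7.20, rounded up to 8, so 8 affirmative votes are needed; 7 voted in favor. Not satisfied.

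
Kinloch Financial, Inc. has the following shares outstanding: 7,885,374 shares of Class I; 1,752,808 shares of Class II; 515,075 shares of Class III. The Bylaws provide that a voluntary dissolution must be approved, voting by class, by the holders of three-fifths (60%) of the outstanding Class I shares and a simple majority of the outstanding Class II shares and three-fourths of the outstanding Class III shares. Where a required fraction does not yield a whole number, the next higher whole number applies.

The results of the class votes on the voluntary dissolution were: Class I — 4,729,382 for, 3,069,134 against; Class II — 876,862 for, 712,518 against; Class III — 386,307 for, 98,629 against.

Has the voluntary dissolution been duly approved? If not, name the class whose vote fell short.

Not approved — the Class I shares did not give the required vote.

Class I: 3/5 of 7885374 = 4731224.40, rounded up to 4731225; 4,731,225 required, 4,729,382 in favor — not approved.
Class II: a majority of 1752808 is 876405; 876,405 required, 876,862 in favor — approved.
Class III: 3/4 of 515075 = 386306.25, rounded up to 386307; 386,307 required, 386,307 in favor — approved.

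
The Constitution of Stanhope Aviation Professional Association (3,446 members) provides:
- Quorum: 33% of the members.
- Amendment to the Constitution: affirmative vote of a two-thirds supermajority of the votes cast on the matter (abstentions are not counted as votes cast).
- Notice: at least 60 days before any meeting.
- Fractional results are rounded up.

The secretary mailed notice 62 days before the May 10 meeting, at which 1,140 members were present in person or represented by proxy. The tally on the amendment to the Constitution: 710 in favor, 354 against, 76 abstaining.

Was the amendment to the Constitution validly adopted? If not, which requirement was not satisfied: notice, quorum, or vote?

Valid — all requirements satisfied.

Notice: 62 days given; 60 required. Satisfied.
Quorum: 33% of 3,446 = 1,137.18, rounded up to 1,138; 1,140 present. Satisfied.
Vote: requires two-thirds of the votes cast (1,140 − 76 abstaining = 1,064); 2/3 of 1064 = 709.33, rounded up to 710, so 710 needed; 710 in favor. Satisfied.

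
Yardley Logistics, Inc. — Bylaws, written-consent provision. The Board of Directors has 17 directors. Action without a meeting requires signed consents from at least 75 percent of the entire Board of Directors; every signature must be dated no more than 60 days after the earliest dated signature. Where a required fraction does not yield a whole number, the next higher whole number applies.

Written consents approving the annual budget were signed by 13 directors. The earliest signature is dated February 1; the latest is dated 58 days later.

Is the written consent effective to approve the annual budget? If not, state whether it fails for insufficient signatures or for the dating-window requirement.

Effective — both the signature and dating-window requirements are satisfied.

Signatures required: at least 75 percent of 17 — 3/4 of 17 = 12.75, rounded up to 13, so 13 needed; 13 signed. Sufficient.
Dating window: the latest signature is 58 days after the earliest; the limit is 60 days. Within the window.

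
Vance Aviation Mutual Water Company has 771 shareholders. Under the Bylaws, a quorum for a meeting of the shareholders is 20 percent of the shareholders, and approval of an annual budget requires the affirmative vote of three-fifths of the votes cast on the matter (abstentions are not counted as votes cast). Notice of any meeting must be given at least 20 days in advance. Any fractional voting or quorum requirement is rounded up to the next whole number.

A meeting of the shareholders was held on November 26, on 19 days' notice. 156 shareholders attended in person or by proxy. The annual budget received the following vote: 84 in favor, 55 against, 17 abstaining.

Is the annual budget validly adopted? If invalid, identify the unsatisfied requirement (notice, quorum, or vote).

Notice: 19 days given; 20 required. Not satisfied.
Quorum: 20% of 771 = 154.20, rounded up to 155; 156 present. Satisfied.
Vote: requires three-fifths of the votes cast (156 − 17 abstaining = 139); 3/5 of 139 = 83.40, rounded up to 84, so 84 needed; 84 in favor. Satisfied.

Invalid — notice requirement not satisfied.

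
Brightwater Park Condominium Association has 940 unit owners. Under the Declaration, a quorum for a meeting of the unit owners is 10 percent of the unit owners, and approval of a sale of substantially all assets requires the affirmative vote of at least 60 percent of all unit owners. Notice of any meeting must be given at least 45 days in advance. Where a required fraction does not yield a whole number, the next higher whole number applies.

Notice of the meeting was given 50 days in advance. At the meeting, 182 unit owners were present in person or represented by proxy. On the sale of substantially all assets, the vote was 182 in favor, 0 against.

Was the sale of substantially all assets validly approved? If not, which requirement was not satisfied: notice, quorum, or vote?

Invalid — vote requirement not satisfied.

Notice: 50 days given; 45 required. Satisfied.
Quorum: 10% of 940 = 94; 182 present. Satisfied.
Vote: requires three-fifths of all unit owners (940); 3/5 of 940 = 564, so 564 needed; 182 in favor. Not satisfied.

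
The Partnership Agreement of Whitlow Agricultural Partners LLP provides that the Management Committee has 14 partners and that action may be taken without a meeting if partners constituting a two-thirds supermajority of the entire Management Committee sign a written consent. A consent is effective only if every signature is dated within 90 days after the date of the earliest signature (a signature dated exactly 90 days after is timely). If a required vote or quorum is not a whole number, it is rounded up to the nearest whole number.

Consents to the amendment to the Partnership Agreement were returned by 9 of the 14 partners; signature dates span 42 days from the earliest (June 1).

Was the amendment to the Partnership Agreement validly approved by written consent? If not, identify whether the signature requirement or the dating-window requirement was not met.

Signatures required: a two-thirds supermajority of 14 — 2/3 of 14 = 9.33, rounded up to 10, so 10 needed; 9 signed. Insufficient.
Dating window: the latest signature is 42 days after the earliest; the limit is 90 days. Within the window.

Not effective — insufficient signatures.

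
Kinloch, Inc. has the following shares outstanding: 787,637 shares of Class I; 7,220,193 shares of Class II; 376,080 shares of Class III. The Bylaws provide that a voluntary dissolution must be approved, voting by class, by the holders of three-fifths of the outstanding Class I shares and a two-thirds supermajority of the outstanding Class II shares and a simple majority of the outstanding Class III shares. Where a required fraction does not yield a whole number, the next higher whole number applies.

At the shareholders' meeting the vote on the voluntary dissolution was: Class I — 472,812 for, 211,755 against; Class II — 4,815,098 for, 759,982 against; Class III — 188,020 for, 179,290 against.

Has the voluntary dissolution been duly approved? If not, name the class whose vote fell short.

Class I: 3/5 of 787637 = 472582.20, rounded up to 472583; 472,583 required, 472,812 in favor — approved.
Class II: 2/3 of 7220193 = 4813462; 4,813,462 required, 4,815,098 in favor — approved.
Class III: a majority of 376080 is 188041; 188,041 required, 188,020 in favor — not approved.

Not approved — the Class III shares did not give the required vote.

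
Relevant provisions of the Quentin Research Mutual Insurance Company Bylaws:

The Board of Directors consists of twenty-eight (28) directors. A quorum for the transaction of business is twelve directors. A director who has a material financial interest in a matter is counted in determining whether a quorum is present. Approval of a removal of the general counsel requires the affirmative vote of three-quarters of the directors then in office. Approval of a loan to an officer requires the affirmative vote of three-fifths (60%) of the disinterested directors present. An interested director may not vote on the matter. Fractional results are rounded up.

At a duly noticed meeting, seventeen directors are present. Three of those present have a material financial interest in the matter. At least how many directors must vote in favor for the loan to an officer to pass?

9

The loan to an officer requires three-fifths of the disinterested directors present (17 − 3 = 14).
3/5 of 14 = 8.40, rounded up to 9.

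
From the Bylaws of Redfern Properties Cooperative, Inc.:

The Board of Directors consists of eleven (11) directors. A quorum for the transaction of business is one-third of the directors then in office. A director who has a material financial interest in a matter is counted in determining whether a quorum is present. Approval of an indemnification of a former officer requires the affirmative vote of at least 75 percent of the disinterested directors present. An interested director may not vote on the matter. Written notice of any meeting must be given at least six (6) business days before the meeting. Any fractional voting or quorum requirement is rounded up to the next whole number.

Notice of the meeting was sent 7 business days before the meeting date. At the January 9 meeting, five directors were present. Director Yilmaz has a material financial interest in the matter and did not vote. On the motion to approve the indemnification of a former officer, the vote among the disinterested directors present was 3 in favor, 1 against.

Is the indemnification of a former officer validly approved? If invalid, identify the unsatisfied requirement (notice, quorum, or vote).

Notice: 7 business days given; 6 required (7 ≥ 6). Satisfied.
Quorum: 5 present (interested directors count toward quorum); quorum is 4. Satisfied.
Vote: the indemnification of a former officer requires three-fourths of the disinterested directors present (5 − 1 = 4). 3/4 of 4 = 3, so 3 affirmative votes are needed; 3 voted in favor. Satisfied.

Valid — all requirements satisfied.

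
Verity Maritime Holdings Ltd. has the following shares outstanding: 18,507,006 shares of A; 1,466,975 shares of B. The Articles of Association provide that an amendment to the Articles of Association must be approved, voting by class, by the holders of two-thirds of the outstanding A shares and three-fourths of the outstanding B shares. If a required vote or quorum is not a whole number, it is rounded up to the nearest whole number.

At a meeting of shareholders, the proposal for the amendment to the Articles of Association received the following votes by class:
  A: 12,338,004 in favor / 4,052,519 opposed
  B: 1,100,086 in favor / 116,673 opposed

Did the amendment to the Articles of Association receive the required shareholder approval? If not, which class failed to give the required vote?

A: 2/3 of 18507006 = 12338004; 12,338,004 required, 12,338,004 in favor — approved.
B: 3/4 of 1466975 = 1100231.25, rounded up to 1100232; 1,100,232 required, 1,100,086 in favor — not approved.

Not approved — the B shares did not give the required vote.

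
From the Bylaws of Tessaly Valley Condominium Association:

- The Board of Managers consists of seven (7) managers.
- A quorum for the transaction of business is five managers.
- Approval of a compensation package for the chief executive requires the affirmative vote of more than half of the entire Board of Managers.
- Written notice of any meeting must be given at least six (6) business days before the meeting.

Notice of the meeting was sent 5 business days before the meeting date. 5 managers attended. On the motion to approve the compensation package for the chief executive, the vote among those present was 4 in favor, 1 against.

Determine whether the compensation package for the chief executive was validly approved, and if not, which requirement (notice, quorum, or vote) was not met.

Invalid — notice requirement not satisfied.

Notice: 5 business days given; 6 required (5 < 6). Not satisfied.
Quorum: 5 present; quorum is 5. Satisfied.
Vote: the compensation package for the chief executive requires a majority of the entire Board of Managers (7). A majority of 7 is 4, so 4 affirmative votes are needed; 4 voted in favor. Satisfied.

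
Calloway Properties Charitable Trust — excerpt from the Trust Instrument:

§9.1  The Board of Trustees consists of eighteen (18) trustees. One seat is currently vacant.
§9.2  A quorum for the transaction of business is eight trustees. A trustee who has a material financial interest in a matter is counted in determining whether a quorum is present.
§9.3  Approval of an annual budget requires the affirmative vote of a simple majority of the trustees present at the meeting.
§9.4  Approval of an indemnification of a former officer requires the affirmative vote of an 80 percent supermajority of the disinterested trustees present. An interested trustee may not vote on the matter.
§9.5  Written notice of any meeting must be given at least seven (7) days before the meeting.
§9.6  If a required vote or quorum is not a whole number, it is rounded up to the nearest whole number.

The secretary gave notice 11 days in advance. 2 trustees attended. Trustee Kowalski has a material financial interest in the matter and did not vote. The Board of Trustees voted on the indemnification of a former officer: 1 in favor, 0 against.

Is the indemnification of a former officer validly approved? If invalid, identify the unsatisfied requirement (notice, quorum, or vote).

Invalid — quorum requirement not satisfied.

Notice: 11 days given; 7 required (11 ≥ 7). Satisfied.
Quorum: 2 present (interested trustees count toward quorum); quorum is 8. Not satisfied.
Vote: the indemnification of a former officer requires four-fifths of the disinterested trustees present (2 − 1 = 1). 4/5 of 1 = 0.80, rounded up to 1, so 1 affirmative vote is needed; 1 voted in favor. Satisfied. (Moot — without a quorum no business can be validly transacted.)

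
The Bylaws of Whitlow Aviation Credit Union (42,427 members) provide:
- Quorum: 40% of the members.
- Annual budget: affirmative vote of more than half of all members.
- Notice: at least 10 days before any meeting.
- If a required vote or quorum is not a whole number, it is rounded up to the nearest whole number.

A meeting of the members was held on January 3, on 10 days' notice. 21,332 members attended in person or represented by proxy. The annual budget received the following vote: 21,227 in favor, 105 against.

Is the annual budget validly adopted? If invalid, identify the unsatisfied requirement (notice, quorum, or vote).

Valid — all requirements satisfied.

Notice: 10 days given; 10 required. Satisfied.
Quorum: 40% of 42,427 = 16,970.80, rounded up to 16,971; 21,332 present. Satisfied.
Vote: requires a majority of all members (42,427); a majority of 42427 is 21214, so 21,214 needed; 21,227 in favor. Satisfied.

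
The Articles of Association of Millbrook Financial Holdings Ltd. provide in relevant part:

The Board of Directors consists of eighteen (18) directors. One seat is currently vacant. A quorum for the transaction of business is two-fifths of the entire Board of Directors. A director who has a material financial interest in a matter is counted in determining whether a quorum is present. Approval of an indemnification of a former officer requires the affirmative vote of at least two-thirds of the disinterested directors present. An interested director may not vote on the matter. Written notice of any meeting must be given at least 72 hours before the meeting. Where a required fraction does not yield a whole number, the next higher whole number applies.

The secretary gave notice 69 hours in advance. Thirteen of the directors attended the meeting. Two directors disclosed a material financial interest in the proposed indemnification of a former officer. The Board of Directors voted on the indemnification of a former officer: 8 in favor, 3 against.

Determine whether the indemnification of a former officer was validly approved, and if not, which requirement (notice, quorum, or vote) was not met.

Invalid — notice requirement not satisfied.

Notice: 69 hours given; 72 required (69 < 72). Not satisfied.
Quorum: 13 present (interested directors count toward quorum); quorum is 8. Satisfied.
Vote: the indemnification of a former officer requires two-thirds of the disinterested directors present (13 − 2 = 11). 2/3 of 11 = 7.33, rounded up to 8, so 8 affirmative votes are needed; 8 voted in favor. Satisfied.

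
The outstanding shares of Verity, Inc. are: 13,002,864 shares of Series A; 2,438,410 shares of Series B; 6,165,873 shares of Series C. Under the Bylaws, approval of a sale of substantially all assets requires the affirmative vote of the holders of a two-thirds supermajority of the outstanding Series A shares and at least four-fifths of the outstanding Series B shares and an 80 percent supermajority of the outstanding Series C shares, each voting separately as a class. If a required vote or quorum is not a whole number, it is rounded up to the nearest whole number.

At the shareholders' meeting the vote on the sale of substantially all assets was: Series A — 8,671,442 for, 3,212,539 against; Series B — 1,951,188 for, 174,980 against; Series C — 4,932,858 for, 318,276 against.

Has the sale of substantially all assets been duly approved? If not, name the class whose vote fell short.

Series A: 2/3 of 13002864 = 8668576; 8,668,576 required, 8,671,442 in favor — approved.
Series B: 4/5 of 2438410 = 1950728; 1,950,728 required, 1,951,188 in favor — approved.
Series C: 4/5 of 6165873 = 4932698.40, rounded up to 4932699; 4,932,699 required, 4,932,858 in favor — approved.

Approved — every class gave the required vote.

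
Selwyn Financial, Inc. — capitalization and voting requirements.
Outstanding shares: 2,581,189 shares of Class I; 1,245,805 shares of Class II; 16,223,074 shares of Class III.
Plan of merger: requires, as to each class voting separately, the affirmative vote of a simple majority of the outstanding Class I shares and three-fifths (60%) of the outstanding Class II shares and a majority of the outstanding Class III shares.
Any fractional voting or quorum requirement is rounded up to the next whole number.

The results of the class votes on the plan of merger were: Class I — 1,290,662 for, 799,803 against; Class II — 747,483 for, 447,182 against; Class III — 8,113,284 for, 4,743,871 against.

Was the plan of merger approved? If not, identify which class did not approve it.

Approved — every class gave the required vote.

Class I: a majority of 2581189 is 1290595; 1,290,595 required, 1,290,662 in favor — approved.
Class II: 3/5 of 1245805 = 747483; 747,483 required, 747,483 in favor — approved.
Class III: a majority of 16223074 is 8111538; 8,111,538 required, 8,113,284 in favor — approved.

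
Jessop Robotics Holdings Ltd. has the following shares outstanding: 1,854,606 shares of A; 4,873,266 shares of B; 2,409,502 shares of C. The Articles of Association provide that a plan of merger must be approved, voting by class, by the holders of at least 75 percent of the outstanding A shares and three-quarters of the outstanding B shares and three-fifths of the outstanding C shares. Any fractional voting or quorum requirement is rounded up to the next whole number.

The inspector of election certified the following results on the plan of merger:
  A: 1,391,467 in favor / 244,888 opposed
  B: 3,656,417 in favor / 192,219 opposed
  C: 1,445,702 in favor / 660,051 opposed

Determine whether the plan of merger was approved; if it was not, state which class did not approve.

A: 3/4 of 1854606 = 1390954.50, rounded up to 1390955; 1,390,955 required, 1,391,467 in favor — approved.
B: 3/4 of 4873266 = 3654949.50, rounded up to 3654950; 3,654,950 required, 3,656,417 in favor — approved.
C: 3/5 of 2409502 = 1445701.20, rounded up to 1445702; 1,445,702 required, 1,445,702 in favor — approved.

Approved — every class gave the required vote.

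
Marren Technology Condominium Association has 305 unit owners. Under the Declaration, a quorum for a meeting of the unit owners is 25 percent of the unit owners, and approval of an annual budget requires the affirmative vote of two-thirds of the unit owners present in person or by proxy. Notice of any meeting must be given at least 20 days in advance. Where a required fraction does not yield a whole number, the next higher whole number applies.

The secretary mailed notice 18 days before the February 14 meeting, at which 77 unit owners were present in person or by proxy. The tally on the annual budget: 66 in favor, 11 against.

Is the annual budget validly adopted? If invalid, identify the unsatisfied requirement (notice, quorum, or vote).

Notice: 18 days given; 20 required. Not satisfied.
Quorum: 25% of 305 = 76.25, rounded up to 77; 77 present. Satisfied.
Vote: requires two-thirds of those present (77); 2/3 of 77 = 51.33, rounded up to 52, so 52 needed; 66 in favor. Satisfied.

Invalid — notice requirement not satisfied.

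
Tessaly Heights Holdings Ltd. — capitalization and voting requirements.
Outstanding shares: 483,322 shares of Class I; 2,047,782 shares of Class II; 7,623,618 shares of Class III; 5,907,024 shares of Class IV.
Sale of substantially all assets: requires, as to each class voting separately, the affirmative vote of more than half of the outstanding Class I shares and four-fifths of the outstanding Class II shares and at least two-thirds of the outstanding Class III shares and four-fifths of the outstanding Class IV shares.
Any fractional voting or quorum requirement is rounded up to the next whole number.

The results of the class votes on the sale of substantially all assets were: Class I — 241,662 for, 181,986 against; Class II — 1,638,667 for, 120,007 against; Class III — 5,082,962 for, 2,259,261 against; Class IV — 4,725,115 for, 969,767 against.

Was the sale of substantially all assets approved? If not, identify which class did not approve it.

Not approved — the Class IV shares did not give the required vote.

Class I: a majority of 483322 is 241662; 241,662 required, 241,662 in favor — approved.
Class II: 4/5 of 2047782 = 1638225.60, rounded up to 1638226; 1,638,226 required, 1,638,667 in favor — approved.
Class III: 2/3 of 7623618 = 5082412; 5,082,412 required, 5,082,962 in favor — approved.
Class IV: 4/5 of 5907024 = 4725619.20, rounded up to 4725620; 4,725,620 required, 4,725,115 in favor — not approved.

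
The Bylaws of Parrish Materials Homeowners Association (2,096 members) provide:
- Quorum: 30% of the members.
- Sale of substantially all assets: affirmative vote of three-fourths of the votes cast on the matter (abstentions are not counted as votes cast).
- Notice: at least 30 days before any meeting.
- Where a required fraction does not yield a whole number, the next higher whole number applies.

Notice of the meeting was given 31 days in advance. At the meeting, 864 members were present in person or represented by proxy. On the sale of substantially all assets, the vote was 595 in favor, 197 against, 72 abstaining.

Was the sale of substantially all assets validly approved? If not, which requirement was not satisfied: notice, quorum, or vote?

Notice: 31 days given; 30 required. Satisfied.
Quorum: 30% of 2,096 = 628.80, rounded up to 629; 864 present. Satisfied.
Vote: requires three-fourths of the votes cast (864 − 72 abstaining = 792); 3/4 of 792 = 594, so 594 needed; 595 in favor. Satisfied.

Valid — all requirements satisfied.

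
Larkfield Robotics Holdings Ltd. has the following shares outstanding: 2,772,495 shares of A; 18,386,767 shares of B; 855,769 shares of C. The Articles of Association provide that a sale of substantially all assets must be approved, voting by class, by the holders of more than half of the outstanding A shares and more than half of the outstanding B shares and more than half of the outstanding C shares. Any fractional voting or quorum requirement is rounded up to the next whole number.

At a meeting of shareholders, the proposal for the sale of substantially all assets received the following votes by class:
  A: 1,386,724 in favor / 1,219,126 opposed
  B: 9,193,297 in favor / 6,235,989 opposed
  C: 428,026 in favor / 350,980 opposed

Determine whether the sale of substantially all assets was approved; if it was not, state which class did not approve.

Not approved — the B shares did not give the required vote.

A: a majority of 2772495 is 1386248; 1,386,248 required, 1,386,724 in favor — approved.
B: a majority of 18386767 is 9193384; 9,193,384 required, 9,193,297 in favor — not approved.
C: a majority of 855769 is 427885; 427,885 required, 428,026 in favor — approved.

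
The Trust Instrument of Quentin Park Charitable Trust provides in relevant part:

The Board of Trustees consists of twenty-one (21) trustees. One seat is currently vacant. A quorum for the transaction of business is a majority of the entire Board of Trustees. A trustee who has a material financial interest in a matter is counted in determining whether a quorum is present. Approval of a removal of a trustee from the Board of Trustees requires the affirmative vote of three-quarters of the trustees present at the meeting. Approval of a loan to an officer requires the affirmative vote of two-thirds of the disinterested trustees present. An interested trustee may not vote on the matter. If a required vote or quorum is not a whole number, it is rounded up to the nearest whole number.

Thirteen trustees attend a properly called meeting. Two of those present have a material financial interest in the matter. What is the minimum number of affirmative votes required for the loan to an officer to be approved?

The loan to an officer requires two-thirds of the disinterested trustees present (13 − 2 = 11).
2/3 of 11 = 7.33, rounded up to 8.

8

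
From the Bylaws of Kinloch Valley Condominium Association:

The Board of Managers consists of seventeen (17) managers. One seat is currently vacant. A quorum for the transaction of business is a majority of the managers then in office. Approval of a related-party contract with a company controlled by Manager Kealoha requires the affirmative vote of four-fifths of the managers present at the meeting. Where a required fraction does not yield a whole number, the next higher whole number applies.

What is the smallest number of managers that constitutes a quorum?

A majority of 16 is 9.

9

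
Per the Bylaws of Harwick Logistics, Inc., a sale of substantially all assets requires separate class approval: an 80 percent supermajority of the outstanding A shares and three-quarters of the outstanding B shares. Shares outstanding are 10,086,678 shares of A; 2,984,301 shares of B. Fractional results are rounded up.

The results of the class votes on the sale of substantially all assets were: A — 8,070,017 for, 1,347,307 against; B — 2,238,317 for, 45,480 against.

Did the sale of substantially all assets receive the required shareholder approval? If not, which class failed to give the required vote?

Approved — every class gave the required vote.

A: 4/5 of 10086678 = 8069342.40, rounded up to 8069343; 8,069,343 required, 8,070,017 in favor — approved.
B: 3/4 of 2984301 = 2238225.75, rounded up to 2238226; 2,238,226 required, 2,238,317 in favor — approved.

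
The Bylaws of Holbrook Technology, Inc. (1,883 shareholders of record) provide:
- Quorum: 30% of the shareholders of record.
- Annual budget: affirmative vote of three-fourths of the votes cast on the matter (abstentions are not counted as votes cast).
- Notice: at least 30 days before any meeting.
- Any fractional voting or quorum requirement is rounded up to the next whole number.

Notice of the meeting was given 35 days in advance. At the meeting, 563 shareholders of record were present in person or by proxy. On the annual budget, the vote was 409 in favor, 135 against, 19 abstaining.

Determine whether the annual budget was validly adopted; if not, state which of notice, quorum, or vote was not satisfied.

Invalid — quorum requirement not satisfied.

Notice: 35 days given; 30 required. Satisfied.
Quorum: 30% of 1,883 = 564.90, rounded up to 565; 563 present. Not satisfied.
Vote: requires three-fourths of the votes cast (563 − 19 abstaining = 544); 3/4 of 544 = 408, so 408 needed; 409 in favor. Satisfied.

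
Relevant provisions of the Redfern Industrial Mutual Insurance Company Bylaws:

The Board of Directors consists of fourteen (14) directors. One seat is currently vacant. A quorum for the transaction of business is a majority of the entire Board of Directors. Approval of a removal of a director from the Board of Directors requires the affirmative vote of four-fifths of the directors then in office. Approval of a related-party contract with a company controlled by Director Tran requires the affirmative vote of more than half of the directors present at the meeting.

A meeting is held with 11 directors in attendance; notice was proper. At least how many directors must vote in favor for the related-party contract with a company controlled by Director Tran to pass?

The related-party contract with a company controlled by Director Tran requires a majority of the directors present (11).
A majority of 11 is 6.

6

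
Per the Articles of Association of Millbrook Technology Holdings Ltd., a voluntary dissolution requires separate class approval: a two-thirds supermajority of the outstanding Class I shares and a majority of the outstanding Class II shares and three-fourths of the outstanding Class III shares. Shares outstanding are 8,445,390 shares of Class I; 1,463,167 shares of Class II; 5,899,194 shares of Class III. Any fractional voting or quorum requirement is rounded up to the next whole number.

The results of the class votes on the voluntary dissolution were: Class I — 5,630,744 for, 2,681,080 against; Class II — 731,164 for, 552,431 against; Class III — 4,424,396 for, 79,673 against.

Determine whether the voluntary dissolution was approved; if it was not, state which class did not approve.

Class I: 2/3 of 8445390 = 5630260; 5,630,260 required, 5,630,744 in favor — approved.
Class II: a majority of 1463167 is 731584; 731,584 required, 731,164 in favor — not approved.
Class III: 3/4 of 5899194 = 4424395.50, rounded up to 4424396; 4,424,396 required, 4,424,396 in favor — approved.

Not approved — the Class II shares did not give the required vote.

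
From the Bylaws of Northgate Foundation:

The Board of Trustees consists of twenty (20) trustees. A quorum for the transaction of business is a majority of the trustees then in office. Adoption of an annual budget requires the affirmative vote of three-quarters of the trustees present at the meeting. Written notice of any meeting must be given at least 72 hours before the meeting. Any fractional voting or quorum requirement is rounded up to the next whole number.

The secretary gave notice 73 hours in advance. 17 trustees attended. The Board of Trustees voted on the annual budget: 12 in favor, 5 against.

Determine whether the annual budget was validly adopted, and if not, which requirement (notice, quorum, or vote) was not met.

Invalid — vote requirement not satisfied.

Notice: 73 hours given; 72 required (73 ≥ 72). Satisfied.
Quorum: 17 present; quorum is 11. Satisfied.
Vote: the annual budget requires three-fourths of the trustees present (17). 3/4 of 17 = 12.75, rounded up to 13, so 13 affirmative votes are needed; 12 voted in favor. Not satisfied.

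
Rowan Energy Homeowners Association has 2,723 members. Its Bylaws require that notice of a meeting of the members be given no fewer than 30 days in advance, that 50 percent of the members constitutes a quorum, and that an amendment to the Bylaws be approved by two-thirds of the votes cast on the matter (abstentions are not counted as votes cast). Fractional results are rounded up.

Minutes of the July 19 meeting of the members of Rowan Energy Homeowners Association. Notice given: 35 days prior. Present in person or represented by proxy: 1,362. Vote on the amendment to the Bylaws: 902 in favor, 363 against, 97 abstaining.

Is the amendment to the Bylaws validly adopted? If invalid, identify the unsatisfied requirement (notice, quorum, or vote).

Notice: 35 days given; 30 required. Satisfied.
Quorum: 50% of 2,723 = 1,361.50, rounded up to 1,362; 1,362 present. Satisfied.
Vote: requires two-thirds of the votes cast (1,362 − 97 abstaining = 1,265); 2/3 of 1265 = 843.33, rounded up to 844, so 844 needed; 902 in favor. Satisfied.

Valid — all requirements satisfied.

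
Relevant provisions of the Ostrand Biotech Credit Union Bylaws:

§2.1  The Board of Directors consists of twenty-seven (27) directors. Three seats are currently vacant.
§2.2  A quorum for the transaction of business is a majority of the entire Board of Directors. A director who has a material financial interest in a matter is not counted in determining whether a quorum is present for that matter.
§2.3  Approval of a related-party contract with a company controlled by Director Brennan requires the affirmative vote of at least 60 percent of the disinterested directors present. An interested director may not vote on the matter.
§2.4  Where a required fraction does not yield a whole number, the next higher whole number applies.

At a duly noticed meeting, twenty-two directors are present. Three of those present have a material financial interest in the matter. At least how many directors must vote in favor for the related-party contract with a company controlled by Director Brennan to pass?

12

The related-party contract with a company controlled by Director Brennan requires three-fifths of the disinterested directors present (22 − 3 = 19).
3/5 of 19 = 11.40, rounded up to 12.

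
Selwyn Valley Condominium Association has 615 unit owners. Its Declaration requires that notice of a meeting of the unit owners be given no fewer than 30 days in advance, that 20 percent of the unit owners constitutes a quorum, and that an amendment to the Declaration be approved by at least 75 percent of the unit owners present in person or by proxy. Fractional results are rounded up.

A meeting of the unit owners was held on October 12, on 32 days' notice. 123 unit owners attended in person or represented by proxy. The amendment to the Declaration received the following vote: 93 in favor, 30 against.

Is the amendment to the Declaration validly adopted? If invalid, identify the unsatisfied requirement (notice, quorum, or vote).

Notice: 32 days given; 30 required. Satisfied.
Quorum: 20% of 615 = 123; 123 present. Satisfied.
Vote: requires three-fourths of those present (123); 3/4 of 123 = 92.25, rounded up to 93, so 93 needed; 93 in favor. Satisfied.

Valid — all requirements satisfied.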